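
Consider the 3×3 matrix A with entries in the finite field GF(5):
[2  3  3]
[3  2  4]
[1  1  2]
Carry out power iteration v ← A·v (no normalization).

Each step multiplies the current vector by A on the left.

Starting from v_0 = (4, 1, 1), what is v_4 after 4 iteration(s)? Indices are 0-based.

v_0 = (4, 1, 1).
v_1 = A·v_0 = (4, 3, 2).
v_2 = A·v_1 = (3, 1, 1).
v_3 = A·v_2 = (2, 0, 1).
v_4 = A·v_3 = (2, 0, 4).

v_4 = (2, 0, 4)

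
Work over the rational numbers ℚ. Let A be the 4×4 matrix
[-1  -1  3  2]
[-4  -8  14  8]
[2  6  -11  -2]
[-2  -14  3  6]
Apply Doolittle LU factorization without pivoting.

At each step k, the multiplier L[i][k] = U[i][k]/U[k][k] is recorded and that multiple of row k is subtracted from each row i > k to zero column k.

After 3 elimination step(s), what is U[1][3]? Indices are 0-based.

k=0: U[0][0]=-1
  eliminate (1,0): mult=4, new row 1: (0, -4, 2, 0); set L[1][0]=4
  eliminate (2,0): mult=-2, new row 2: (0, 4, -5, 2); set L[2][0]=-2
  eliminate (3,0): mult=2, new row 3: (0, -12, -3, 2); set L[3][0]=2
k=1: U[1][1]=-4
  eliminate (2,1): mult=-1, new row 2: (0, 0, -3, 2); set L[2][1]=-1
  eliminate (3,1): mult=3, new row 3: (0, 0, -9, 2); set L[3][1]=3
k=2: U[2][2]=-3
  eliminate (3,2): mult=3, new row 3: (0, 0, 0, -4); set L[3][2]=3

U[1][3] = 0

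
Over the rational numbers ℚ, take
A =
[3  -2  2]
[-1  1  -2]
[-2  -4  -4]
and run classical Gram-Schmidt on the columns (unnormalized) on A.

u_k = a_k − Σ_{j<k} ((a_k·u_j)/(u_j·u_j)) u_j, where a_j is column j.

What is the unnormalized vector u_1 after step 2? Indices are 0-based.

u_1 = (-31/14, 15/14, -27/7)

Step 1: u_0 = a_0 = (3, -1, -2).
Step 2: u_1 = a_1 − (1/14)·u_0 = (-31/14, 15/14, -27/7).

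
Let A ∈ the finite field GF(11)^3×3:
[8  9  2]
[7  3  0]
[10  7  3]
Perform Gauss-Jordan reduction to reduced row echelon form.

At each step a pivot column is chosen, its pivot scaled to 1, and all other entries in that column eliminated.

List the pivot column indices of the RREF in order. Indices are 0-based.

step 1: normalize row 0 (÷8) = (1, 8, 3)
  row 1: subtract 7×row0 = (0, 2, 1)
  row 2: subtract 10×row0 = (0, 4, 6)
step 2: normalize row 1 (÷2) = (0, 1, 6)
  row 0: subtract 8×row1 = (1, 0, 10)
  row 2: subtract 4×row1 = (0, 0, 4)
step 3: normalize row 2 (÷4) = (0, 0, 1)
  row 0: subtract 10×row2 = (1, 0, 0)
  row 1: subtract 6×row2 = (0, 1, 0)

pivot columns: 0, 1, 2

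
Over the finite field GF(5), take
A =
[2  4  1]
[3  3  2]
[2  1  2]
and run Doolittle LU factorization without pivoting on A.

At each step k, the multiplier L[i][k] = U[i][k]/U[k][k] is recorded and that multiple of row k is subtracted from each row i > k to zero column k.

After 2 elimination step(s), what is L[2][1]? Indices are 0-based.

k=0: U[0][0]=2
  eliminate (1,0): mult=4, new row 1: (0, 2, 3); set L[1][0]=4
  eliminate (2,0): mult=1, new row 2: (0, 2, 1); set L[2][0]=1
k=1: U[1][1]=2
  eliminate (2,1): mult=1, new row 2: (0, 0, 3); set L[2][1]=1

L[2][1] = 1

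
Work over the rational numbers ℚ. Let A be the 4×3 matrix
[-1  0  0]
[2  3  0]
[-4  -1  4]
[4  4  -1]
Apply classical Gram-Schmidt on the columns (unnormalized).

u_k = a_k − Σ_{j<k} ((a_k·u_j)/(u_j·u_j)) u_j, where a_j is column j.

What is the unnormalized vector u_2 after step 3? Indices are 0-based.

u_2 = (-12/11, -24/143, 60/143, 3/13)

Step 1: u_0 = a_0 = (-1, 2, -4, 4).
Step 2: u_1 = a_1 − (26/37)·u_0 = (26/37, 59/37, 67/37, 44/37).
Step 3: u_2 = a_2 − (-20/37)·u_0 − (112/143)·u_1 = (-12/11, -24/143, 60/143, 3/13).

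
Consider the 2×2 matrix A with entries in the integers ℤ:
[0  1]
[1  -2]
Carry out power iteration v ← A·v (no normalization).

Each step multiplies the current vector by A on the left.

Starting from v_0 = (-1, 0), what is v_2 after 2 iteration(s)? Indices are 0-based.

v_2 = (-1, 2)

v_0 = (-1, 0).
v_1 = A·v_0 = (0, -1).
v_2 = A·v_1 = (-1, 2).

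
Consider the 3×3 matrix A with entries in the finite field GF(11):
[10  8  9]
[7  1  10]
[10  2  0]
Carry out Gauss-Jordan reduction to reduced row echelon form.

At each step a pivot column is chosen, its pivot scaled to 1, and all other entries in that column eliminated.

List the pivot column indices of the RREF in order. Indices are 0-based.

step 1: normalize row 0 (÷10) = (1, 3, 2)
  row 1: subtract 7×row0 = (0, 2, 7)
  row 2: subtract 10×row0 = (0, 5, 2)
step 2: normalize row 1 (÷2) = (0, 1, 9)
  row 0: subtract 3×row1 = (1, 0, 8)
  row 2: subtract 5×row1 = (0, 0, 1)
step 3: normalize row 2 (÷1) = (0, 0, 1)
  row 0: subtract 8×row2 = (1, 0, 0)
  row 1: subtract 9×row2 = (0, 1, 0)

pivot columns: 0, 1, 2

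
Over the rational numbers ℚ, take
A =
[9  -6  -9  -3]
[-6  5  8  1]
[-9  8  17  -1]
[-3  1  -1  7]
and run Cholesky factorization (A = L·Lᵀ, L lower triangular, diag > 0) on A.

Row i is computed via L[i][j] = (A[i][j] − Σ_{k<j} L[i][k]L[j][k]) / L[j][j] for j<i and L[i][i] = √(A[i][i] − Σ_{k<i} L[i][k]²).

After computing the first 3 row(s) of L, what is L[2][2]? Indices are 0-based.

Step 1: L[0][0] = √(9) = 3.
  L[1][0] = (-6) / L[0][0] = -2.
Step 2: L[1][1] = √(1) = 1.
  L[2][0] = (-9) / L[0][0] = -3.
  L[2][1] = (2) / L[1][1] = 2.
Step 3: L[2][2] = √(4) = 2.

L[2][2] = 2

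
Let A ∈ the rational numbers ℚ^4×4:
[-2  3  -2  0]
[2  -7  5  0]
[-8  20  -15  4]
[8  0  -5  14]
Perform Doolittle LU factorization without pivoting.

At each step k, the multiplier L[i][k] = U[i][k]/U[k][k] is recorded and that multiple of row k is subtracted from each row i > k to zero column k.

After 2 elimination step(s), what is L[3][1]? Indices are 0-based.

L[3][1] = -3

Step 1: pivot at (0,0) is -2.
  row1 ← row1 − (-1)·row0  ⇒  L[1][0]=-1, U row1=(0, -4, 3, 0)
  row2 ← row2 − (4)·row0  ⇒  L[2][0]=4, U row2=(0, 8, -7, 4)
  row3 ← row3 − (-4)·row0  ⇒  L[3][0]=-4, U row3=(0, 12, -13, 14)
Step 2: pivot at (1,1) is -4.
  row2 ← row2 − (-2)·row1  ⇒  L[2][1]=-2, U row2=(0, 0, -1, 4)
  row3 ← row3 − (-3)·row1  ⇒  L[3][1]=-3, U row3=(0, 0, -4, 14)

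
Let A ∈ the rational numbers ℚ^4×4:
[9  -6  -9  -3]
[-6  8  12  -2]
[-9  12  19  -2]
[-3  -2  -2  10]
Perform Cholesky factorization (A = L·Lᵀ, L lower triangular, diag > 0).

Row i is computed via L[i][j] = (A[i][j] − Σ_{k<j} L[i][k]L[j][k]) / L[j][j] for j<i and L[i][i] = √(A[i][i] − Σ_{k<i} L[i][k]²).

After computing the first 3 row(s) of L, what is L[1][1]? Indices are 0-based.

Step 1: L[0][0] = √(9) = 3.
  L[1][0] = (-6) / L[0][0] = -2.
Step 2: L[1][1] = √(4) = 2.
  L[2][0] = (-9) / L[0][0] = -3.
  L[2][1] = (6) / L[1][1] = 3.
Step 3: L[2][2] = √(1) = 1.

L[1][1] = 2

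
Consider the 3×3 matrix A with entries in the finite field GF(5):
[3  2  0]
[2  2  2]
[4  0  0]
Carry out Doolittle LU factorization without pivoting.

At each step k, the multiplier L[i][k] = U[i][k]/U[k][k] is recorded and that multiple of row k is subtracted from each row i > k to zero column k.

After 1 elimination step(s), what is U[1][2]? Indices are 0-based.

U[1][2] = 2

[col 0] pivot 3
  R1 -= 4*R0 → (0, 4, 2)  (L[1][0] := 4)
  R2 -= 3*R0 → (0, 4, 0)  (L[2][0] := 3)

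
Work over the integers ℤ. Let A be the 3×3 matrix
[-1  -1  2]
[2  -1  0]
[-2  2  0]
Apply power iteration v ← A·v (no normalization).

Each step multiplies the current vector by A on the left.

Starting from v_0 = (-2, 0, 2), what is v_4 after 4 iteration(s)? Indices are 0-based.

v_4 = (106, -120, 116)

v_0 = (-2, 0, 2).
v_1 = A·v_0 = (6, -4, 4).
v_2 = A·v_1 = (6, 16, -20).
v_3 = A·v_2 = (-62, -4, 20).
v_4 = A·v_3 = (106, -120, 116).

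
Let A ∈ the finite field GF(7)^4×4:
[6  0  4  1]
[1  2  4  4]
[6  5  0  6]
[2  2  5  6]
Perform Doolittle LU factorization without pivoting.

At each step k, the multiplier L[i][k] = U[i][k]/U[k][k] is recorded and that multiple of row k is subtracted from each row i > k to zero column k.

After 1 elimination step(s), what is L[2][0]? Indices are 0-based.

k=0: U[0][0]=6
  eliminate (1,0): mult=6, new row 1: (0, 2, 1, 5); set L[1][0]=6
  eliminate (2,0): mult=1, new row 2: (0, 5, 3, 5); set L[2][0]=1
  eliminate (3,0): mult=5, new row 3: (0, 2, 6, 1); set L[3][0]=5

L[2][0] = 1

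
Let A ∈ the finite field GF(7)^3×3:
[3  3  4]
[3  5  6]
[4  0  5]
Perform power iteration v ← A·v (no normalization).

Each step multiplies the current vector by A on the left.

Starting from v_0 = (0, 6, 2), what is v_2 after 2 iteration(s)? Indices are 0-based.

v_2 = (6, 5, 0)

v_0 = (0, 6, 2).
v_1 = A·v_0 = (5, 0, 3).
v_2 = A·v_1 = (6, 5, 0).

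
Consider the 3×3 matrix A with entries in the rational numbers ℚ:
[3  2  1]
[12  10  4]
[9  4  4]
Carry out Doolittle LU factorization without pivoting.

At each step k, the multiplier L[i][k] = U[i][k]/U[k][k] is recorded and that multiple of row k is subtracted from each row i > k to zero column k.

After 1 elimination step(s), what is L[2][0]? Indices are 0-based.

Step 1: pivot at (0,0) is 3.
  row1 ← row1 − (4)·row0  ⇒  L[1][0]=4, U row1=(0, 2, 0)
  row2 ← row2 − (3)·row0  ⇒  L[2][0]=3, U row2=(0, -2, 1)

L[2][0] = 3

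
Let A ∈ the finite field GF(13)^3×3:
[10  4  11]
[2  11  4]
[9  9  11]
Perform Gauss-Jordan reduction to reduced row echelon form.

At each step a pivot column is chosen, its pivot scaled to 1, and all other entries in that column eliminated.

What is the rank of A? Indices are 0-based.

rank = 3

step 1: normalize row 0 (÷10) = (1, 3, 5)
  row 1: subtract 2×row0 = (0, 5, 7)
  row 2: subtract 9×row0 = (0, 8, 5)
step 2: normalize row 1 (÷5) = (0, 1, 4)
  row 0: subtract 3×row1 = (1, 0, 6)
  row 2: subtract 8×row1 = (0, 0, 12)
step 3: normalize row 2 (÷12) = (0, 0, 1)
  row 0: subtract 6×row2 = (1, 0, 0)
  row 1: subtract 4×row2 = (0, 1, 0)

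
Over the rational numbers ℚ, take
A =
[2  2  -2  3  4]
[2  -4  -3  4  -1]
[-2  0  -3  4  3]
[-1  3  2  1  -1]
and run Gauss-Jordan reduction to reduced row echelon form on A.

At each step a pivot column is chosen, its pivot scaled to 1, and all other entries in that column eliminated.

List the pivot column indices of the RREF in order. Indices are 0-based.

pivot columns: 0, 1, 2, 3

[1] R0 /= 2  ⇒  (1, 1, -1, 3/2, 2)
     R1 -= 2·R0  ⇒  (0, -6, -1, 1, -5)
     R2 -= -2·R0  ⇒  (0, 2, -5, 7, 7)
     R3 -= -1·R0  ⇒  (0, 4, 1, 5/2, 1)
[2] R1 /= -6  ⇒  (0, 1, 1/6, -1/6, 5/6)
     R0 -= 1·R1  ⇒  (1, 0, -7/6, 5/3, 7/6)
     R2 -= 2·R1  ⇒  (0, 0, -16/3, 22/3, 16/3)
     R3 -= 4·R1  ⇒  (0, 0, 1/3, 19/6, -7/3)
[3] R2 /= -16/3  ⇒  (0, 0, 1, -11/8, -1)
     R0 -= -7/6·R2  ⇒  (1, 0, 0, 1/16, 0)
     R1 -= 1/6·R2  ⇒  (0, 1, 0, 1/16, 1)
     R3 -= 1/3·R2  ⇒  (0, 0, 0, 29/8, -2)
[4] R3 /= 29/8  ⇒  (0, 0, 0, 1, -16/29)
     R0 -= 1/16·R3  ⇒  (1, 0, 0, 0, 1/29)
     R1 -= 1/16·R3  ⇒  (0, 1, 0, 0, 30/29)
     R2 -= -11/8·R3  ⇒  (0, 0, 1, 0, -51/29)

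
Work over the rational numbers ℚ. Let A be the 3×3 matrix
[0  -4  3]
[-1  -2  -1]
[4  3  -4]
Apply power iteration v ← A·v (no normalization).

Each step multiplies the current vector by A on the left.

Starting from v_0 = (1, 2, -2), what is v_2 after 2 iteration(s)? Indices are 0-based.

v_0 = (1, 2, -2).
v_1 = A·v_0 = (-14, -3, 18).
v_2 = A·v_1 = (66, 2, -137).

v_2 = (66, 2, -137)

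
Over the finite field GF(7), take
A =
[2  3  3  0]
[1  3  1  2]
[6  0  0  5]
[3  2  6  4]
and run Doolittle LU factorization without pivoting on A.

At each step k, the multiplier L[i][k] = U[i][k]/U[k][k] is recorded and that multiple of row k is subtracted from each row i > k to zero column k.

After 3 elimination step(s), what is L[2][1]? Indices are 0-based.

L[2][1] = 1

[col 0] pivot 2
  R1 -= 4*R0 → (0, 5, 3, 2)  (L[1][0] := 4)
  R2 -= 3*R0 → (0, 5, 5, 5)  (L[2][0] := 3)
  R3 -= 5*R0 → (0, 1, 5, 4)  (L[3][0] := 5)
[col 1] pivot 5
  R2 -= 1*R1 → (0, 0, 2, 3)  (L[2][1] := 1)
  R3 -= 3*R1 → (0, 0, 3, 5)  (L[3][1] := 3)
[col 2] pivot 2
  R3 -= 5*R2 → (0, 0, 0, 4)  (L[3][2] := 5)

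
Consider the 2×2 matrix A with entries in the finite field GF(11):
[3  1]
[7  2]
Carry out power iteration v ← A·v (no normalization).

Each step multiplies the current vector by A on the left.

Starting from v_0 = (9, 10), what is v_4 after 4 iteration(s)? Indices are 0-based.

v_0 = (9, 10).
v_1 = A·v_0 = (4, 6).
v_2 = A·v_1 = (7, 7).
v_3 = A·v_2 = (6, 8).
v_4 = A·v_3 = (4, 3).

v_4 = (4, 3)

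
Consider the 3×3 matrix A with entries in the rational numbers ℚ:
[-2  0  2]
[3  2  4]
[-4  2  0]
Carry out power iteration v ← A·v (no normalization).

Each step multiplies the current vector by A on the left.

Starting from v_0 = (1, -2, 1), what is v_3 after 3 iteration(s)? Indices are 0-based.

v_0 = (1, -2, 1).
v_1 = A·v_0 = (0, 3, -8).
v_2 = A·v_1 = (-16, -26, 6).
v_3 = A·v_2 = (44, -76, 12).

v_3 = (44, -76, 12)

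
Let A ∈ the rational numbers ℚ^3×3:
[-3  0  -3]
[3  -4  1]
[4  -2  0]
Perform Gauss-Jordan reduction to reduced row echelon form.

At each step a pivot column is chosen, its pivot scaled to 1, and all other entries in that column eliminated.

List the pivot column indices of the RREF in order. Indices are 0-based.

step 1: normalize row 0 (÷-3) = (1, 0, 1)
  row 1: subtract 3×row0 = (0, -4, -2)
  row 2: subtract 4×row0 = (0, -2, -4)
step 2: normalize row 1 (÷-4) = (0, 1, 1/2)
  row 2: subtract -2×row1 = (0, 0, -3)
step 3: normalize row 2 (÷-3) = (0, 0, 1)
  row 0: subtract 1×row2 = (1, 0, 0)
  row 1: subtract 1/2×row2 = (0, 1, 0)

pivot columns: 0, 1, 2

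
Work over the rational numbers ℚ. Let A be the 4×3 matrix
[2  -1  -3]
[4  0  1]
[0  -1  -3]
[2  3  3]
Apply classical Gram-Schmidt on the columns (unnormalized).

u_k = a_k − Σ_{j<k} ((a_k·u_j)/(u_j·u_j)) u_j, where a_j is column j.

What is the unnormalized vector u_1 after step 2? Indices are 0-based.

Step 1: u_0 = a_0 = (2, 4, 0, 2).
Step 2: u_1 = a_1 − (1/6)·u_0 = (-4/3, -2/3, -1, 8/3).

u_1 = (-4/3, -2/3, -1, 8/3)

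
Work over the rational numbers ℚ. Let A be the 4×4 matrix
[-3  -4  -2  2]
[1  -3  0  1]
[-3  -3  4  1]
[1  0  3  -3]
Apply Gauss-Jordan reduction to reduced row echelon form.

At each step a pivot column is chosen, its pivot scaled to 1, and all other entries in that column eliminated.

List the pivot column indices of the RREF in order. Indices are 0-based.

pivot columns: 0, 1, 2, 3

pivot(0,0)=-3: scale R0 → (1, 4/3, 2/3, -2/3)
  clear (1,0): R1 −= (1)R0 → (0, -13/3, -2/3, 5/3)
  clear (2,0): R2 −= (-3)R0 → (0, 1, 6, -1)
  clear (3,0): R3 −= (1)R0 → (0, -4/3, 7/3, -7/3)
pivot(1,1)=-13/3: scale R1 → (0, 1, 2/13, -5/13)
  clear (0,1): R0 −= (4/3)R1 → (1, 0, 6/13, -2/13)
  clear (2,1): R2 −= (1)R1 → (0, 0, 76/13, -8/13)
  clear (3,1): R3 −= (-4/3)R1 → (0, 0, 33/13, -37/13)
pivot(2,2)=76/13: scale R2 → (0, 0, 1, -2/19)
  clear (0,2): R0 −= (6/13)R2 → (1, 0, 0, -2/19)
  clear (1,2): R1 −= (2/13)R2 → (0, 1, 0, -7/19)
  clear (3,2): R3 −= (33/13)R2 → (0, 0, 0, -49/19)
pivot(3,3)=-49/19: scale R3 → (0, 0, 0, 1)
  clear (0,3): R0 −= (-2/19)R3 → (1, 0, 0, 0)
  clear (1,3): R1 −= (-7/19)R3 → (0, 1, 0, 0)
  clear (2,3): R2 −= (-2/19)R3 → (0, 0, 1, 0)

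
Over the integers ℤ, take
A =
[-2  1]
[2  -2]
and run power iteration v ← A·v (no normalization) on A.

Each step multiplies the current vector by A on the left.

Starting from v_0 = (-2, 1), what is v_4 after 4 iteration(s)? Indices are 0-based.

v_4 = (-184, 260)

v_0 = (-2, 1).
v_1 = A·v_0 = (5, -6).
v_2 = A·v_1 = (-16, 22).
v_3 = A·v_2 = (54, -76).
v_4 = A·v_3 = (-184, 260).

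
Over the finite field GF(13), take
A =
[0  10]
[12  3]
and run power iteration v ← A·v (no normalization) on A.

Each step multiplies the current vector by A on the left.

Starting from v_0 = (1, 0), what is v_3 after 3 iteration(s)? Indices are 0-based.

v_3 = (9, 1)

v_0 = (1, 0).
v_1 = A·v_0 = (0, 12).
v_2 = A·v_1 = (3, 10).
v_3 = A·v_2 = (9, 1).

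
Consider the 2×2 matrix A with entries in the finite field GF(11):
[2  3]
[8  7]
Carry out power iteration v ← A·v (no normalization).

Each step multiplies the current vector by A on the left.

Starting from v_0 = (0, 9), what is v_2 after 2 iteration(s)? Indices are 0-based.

v_2 = (1, 8)

v_0 = (0, 9).
v_1 = A·v_0 = (5, 8).
v_2 = A·v_1 = (1, 8).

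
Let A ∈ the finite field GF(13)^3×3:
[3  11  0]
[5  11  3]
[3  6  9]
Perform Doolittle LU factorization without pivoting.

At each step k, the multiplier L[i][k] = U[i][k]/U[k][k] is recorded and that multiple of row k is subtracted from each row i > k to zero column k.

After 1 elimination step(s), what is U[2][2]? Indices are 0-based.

[col 0] pivot 3
  R1 -= 6*R0 → (0, 10, 3)  (L[1][0] := 6)
  R2 -= 1*R0 → (0, 8, 9)  (L[2][0] := 1)

U[2][2] = 9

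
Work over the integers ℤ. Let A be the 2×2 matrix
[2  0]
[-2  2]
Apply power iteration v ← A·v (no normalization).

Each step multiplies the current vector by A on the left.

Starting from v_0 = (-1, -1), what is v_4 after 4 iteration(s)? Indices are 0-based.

v_0 = (-1, -1).
v_1 = A·v_0 = (-2, 0).
v_2 = A·v_1 = (-4, 4).
v_3 = A·v_2 = (-8, 16).
v_4 = A·v_3 = (-16, 48).

v_4 = (-16, 48)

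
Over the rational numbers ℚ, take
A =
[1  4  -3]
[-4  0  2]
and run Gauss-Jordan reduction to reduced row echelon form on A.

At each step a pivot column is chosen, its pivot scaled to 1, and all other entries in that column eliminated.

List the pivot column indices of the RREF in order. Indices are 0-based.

pivot columns: 0, 1

[1] R0 /= 1  ⇒  (1, 4, -3)
     R1 -= -4·R0  ⇒  (0, 16, -10)
[2] R1 /= 16  ⇒  (0, 1, -5/8)
     R0 -= 4·R1  ⇒  (1, 0, -1/2)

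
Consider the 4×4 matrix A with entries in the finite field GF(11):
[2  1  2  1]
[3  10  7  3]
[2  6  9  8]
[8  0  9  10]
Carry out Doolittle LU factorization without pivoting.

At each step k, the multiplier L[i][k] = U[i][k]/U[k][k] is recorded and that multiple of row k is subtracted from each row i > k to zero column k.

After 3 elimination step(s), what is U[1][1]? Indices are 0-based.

[col 0] pivot 2
  R1 -= 7*R0 → (0, 3, 4, 7)  (L[1][0] := 7)
  R2 -= 1*R0 → (0, 5, 7, 7)  (L[2][0] := 1)
  R3 -= 4*R0 → (0, 7, 1, 6)  (L[3][0] := 4)
[col 1] pivot 3
  R2 -= 9*R1 → (0, 0, 4, 10)  (L[2][1] := 9)
  R3 -= 6*R1 → (0, 0, 10, 8)  (L[3][1] := 6)
[col 2] pivot 4
  R3 -= 8*R2 → (0, 0, 0, 5)  (L[3][2] := 8)

U[1][1] = 3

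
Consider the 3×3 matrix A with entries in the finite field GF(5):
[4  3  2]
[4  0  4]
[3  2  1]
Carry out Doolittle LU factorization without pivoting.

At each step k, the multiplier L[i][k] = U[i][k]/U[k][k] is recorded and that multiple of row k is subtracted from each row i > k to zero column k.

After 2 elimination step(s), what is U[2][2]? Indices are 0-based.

U[2][2] = 1

[col 0] pivot 4
  R1 -= 1*R0 → (0, 2, 2)  (L[1][0] := 1)
  R2 -= 2*R0 → (0, 1, 2)  (L[2][0] := 2)
[col 1] pivot 2
  R2 -= 3*R1 → (0, 0, 1)  (L[2][1] := 3)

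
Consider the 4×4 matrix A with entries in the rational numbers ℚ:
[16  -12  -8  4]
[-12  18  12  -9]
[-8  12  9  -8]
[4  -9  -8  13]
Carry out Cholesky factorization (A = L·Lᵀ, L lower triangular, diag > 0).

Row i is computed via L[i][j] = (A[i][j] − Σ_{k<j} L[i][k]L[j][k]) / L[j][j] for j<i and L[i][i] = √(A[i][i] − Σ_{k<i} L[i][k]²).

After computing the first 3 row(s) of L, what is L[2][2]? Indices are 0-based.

Step 1: L[0][0] = √(16) = 4.
  L[1][0] = (-12) / L[0][0] = -3.
Step 2: L[1][1] = √(9) = 3.
  L[2][0] = (-8) / L[0][0] = -2.
  L[2][1] = (6) / L[1][1] = 2.
Step 3: L[2][2] = √(1) = 1.

L[2][2] = 1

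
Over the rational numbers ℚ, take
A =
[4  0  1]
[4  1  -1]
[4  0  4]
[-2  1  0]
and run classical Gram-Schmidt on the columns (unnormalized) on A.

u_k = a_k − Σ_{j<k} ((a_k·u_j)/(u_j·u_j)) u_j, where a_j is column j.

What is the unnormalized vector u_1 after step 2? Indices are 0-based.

Step 1: u_0 = a_0 = (4, 4, 4, -2).
Step 2: u_1 = a_1 − (1/26)·u_0 = (-2/13, 11/13, -2/13, 14/13).

u_1 = (-2/13, 11/13, -2/13, 14/13)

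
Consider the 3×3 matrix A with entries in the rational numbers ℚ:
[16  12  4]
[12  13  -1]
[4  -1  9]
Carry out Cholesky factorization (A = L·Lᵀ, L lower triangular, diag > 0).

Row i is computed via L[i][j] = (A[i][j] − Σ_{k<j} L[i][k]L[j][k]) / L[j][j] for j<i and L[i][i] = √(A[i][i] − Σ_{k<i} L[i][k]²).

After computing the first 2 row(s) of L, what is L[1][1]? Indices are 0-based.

L[1][1] = 2

Step 1: L[0][0] = √(16) = 4.
  L[1][0] = (12) / L[0][0] = 3.
Step 2: L[1][1] = √(4) = 2.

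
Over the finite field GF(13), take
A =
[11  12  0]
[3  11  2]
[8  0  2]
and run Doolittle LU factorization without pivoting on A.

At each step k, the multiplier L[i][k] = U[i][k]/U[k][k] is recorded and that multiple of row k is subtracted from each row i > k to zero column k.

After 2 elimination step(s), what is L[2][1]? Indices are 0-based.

k=0: U[0][0]=11
  eliminate (1,0): mult=5, new row 1: (0, 3, 2); set L[1][0]=5
  eliminate (2,0): mult=9, new row 2: (0, 9, 2); set L[2][0]=9
k=1: U[1][1]=3
  eliminate (2,1): mult=3, new row 2: (0, 0, 9); set L[2][1]=3

L[2][1] = 3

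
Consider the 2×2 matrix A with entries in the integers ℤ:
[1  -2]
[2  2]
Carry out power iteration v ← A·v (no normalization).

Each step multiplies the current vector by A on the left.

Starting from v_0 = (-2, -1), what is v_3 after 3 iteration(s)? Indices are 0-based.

v_0 = (-2, -1).
v_1 = A·v_0 = (0, -6).
v_2 = A·v_1 = (12, -12).
v_3 = A·v_2 = (36, 0).

v_3 = (36, 0)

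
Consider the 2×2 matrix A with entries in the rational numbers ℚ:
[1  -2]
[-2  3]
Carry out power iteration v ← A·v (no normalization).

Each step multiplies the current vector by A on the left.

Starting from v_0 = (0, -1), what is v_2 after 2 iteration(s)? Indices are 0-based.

v_0 = (0, -1).
v_1 = A·v_0 = (2, -3).
v_2 = A·v_1 = (8, -13).

v_2 = (8, -13)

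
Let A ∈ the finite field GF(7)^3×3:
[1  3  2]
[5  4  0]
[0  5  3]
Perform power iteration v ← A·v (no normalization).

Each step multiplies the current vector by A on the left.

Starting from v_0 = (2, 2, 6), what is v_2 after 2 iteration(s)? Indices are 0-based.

v_2 = (4, 4, 6)

v_0 = (2, 2, 6).
v_1 = A·v_0 = (6, 4, 0).
v_2 = A·v_1 = (4, 4, 6).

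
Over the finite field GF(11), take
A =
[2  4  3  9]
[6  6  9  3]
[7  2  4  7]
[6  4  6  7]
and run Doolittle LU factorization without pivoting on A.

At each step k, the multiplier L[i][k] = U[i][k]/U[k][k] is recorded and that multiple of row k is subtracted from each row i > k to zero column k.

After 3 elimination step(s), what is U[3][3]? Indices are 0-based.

Step 1: pivot at (0,0) is 2.
  row1 ← row1 − (3)·row0  ⇒  L[1][0]=3, U row1=(0, 5, 0, 9)
  row2 ← row2 − (9)·row0  ⇒  L[2][0]=9, U row2=(0, 10, 10, 3)
  row3 ← row3 − (3)·row0  ⇒  L[3][0]=3, U row3=(0, 3, 8, 2)
Step 2: pivot at (1,1) is 5.
  row2 ← row2 − (2)·row1  ⇒  L[2][1]=2, U row2=(0, 0, 10, 7)
  row3 ← row3 − (5)·row1  ⇒  L[3][1]=5, U row3=(0, 0, 8, 1)
Step 3: pivot at (2,2) is 10.
  row3 ← row3 − (3)·row2  ⇒  L[3][2]=3, U row3=(0, 0, 0, 2)

U[3][3] = 2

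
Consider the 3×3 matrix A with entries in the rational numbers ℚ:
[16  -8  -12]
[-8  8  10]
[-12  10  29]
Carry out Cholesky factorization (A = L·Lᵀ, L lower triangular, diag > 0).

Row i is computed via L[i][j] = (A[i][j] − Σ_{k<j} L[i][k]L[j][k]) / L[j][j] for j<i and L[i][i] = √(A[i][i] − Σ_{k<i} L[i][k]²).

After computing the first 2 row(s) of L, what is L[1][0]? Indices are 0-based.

L[1][0] = -2

Step 1: L[0][0] = √(16) = 4.
  L[1][0] = (-8) / L[0][0] = -2.
Step 2: L[1][1] = √(4) = 2.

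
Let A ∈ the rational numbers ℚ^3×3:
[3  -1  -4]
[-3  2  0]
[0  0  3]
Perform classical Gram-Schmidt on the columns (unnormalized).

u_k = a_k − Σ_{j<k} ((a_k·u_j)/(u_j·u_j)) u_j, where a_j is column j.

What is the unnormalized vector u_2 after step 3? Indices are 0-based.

Step 1: u_0 = a_0 = (3, -3, 0).
Step 2: u_1 = a_1 − (-1/2)·u_0 = (1/2, 1/2, 0).
Step 3: u_2 = a_2 − (-2/3)·u_0 − (-4)·u_1 = (0, 0, 3).

u_2 = (0, 0, 3)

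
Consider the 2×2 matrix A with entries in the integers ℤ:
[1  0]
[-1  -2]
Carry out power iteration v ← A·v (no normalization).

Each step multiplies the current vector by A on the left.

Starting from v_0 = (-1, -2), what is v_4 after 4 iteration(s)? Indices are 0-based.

v_0 = (-1, -2).
v_1 = A·v_0 = (-1, 5).
v_2 = A·v_1 = (-1, -9).
v_3 = A·v_2 = (-1, 19).
v_4 = A·v_3 = (-1, -37).

v_4 = (-1, -37)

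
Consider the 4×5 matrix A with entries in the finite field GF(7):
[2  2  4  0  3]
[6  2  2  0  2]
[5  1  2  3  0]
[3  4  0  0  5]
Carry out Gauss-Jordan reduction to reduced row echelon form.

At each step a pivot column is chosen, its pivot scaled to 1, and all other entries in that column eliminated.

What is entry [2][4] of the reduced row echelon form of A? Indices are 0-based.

step 1: normalize row 0 (÷2) = (1, 1, 2, 0, 5)
  row 1: subtract 6×row0 = (0, 3, 4, 0, 0)
  row 2: subtract 5×row0 = (0, 3, 6, 3, 3)
  row 3: subtract 3×row0 = (0, 1, 1, 0, 4)
step 2: normalize row 1 (÷3) = (0, 1, 6, 0, 0)
  row 0: subtract 1×row1 = (1, 0, 3, 0, 5)
  row 2: subtract 3×row1 = (0, 0, 2, 3, 3)
  row 3: subtract 1×row1 = (0, 0, 2, 0, 4)
step 3: normalize row 2 (÷2) = (0, 0, 1, 5, 5)
  row 0: subtract 3×row2 = (1, 0, 0, 6, 4)
  row 1: subtract 6×row2 = (0, 1, 0, 5, 5)
  row 3: subtract 2×row2 = (0, 0, 0, 4, 1)
step 4: normalize row 3 (÷4) = (0, 0, 0, 1, 2)
  row 0: subtract 6×row3 = (1, 0, 0, 0, 6)
  row 1: subtract 5×row3 = (0, 1, 0, 0, 2)
  row 2: subtract 5×row3 = (0, 0, 1, 0, 2)

M[2][4] = 2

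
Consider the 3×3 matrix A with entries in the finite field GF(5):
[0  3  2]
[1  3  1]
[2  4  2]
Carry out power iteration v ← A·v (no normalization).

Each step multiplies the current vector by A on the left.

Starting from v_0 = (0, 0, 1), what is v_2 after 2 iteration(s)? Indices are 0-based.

v_0 = (0, 0, 1).
v_1 = A·v_0 = (2, 1, 2).
v_2 = A·v_1 = (2, 2, 2).

v_2 = (2, 2, 2)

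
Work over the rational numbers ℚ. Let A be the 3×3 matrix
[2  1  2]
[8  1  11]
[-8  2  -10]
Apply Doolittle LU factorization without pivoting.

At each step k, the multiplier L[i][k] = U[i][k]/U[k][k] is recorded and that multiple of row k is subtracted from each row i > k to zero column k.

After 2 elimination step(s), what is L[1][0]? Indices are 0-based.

L[1][0] = 4

Step 1: pivot at (0,0) is 2.
  row1 ← row1 − (4)·row0  ⇒  L[1][0]=4, U row1=(0, -3, 3)
  row2 ← row2 − (-4)·row0  ⇒  L[2][0]=-4, U row2=(0, 6, -2)
Step 2: pivot at (1,1) is -3.
  row2 ← row2 − (-2)·row1  ⇒  L[2][1]=-2, U row2=(0, 0, 4)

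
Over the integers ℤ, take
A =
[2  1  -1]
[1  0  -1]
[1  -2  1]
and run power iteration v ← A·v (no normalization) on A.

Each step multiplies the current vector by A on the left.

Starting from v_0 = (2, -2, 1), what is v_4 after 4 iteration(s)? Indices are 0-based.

v_4 = (-64, -34, 14)

v_0 = (2, -2, 1).
v_1 = A·v_0 = (1, 1, 7).
v_2 = A·v_1 = (-4, -6, 6).
v_3 = A·v_2 = (-20, -10, 14).
v_4 = A·v_3 = (-64, -34, 14).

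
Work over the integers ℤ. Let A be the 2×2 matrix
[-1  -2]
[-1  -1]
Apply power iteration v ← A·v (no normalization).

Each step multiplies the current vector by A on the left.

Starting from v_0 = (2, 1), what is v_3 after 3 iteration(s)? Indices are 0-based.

v_3 = (-24, -17)

v_0 = (2, 1).
v_1 = A·v_0 = (-4, -3).
v_2 = A·v_1 = (10, 7).
v_3 = A·v_2 = (-24, -17).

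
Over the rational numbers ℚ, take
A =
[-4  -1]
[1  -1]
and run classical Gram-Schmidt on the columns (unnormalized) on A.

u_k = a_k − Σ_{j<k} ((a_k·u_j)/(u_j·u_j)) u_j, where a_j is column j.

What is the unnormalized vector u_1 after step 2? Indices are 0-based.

Step 1: u_0 = a_0 = (-4, 1).
Step 2: u_1 = a_1 − (3/17)·u_0 = (-5/17, -20/17).

u_1 = (-5/17, -20/17)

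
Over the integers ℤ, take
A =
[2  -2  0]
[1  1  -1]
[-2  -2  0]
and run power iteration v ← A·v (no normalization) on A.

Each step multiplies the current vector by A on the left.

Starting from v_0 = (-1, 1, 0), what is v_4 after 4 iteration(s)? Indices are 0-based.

v_0 = (-1, 1, 0).
v_1 = A·v_0 = (-4, 0, 0).
v_2 = A·v_1 = (-8, -4, 8).
v_3 = A·v_2 = (-8, -20, 24).
v_4 = A·v_3 = (24, -52, 56).

v_4 = (24, -52, 56)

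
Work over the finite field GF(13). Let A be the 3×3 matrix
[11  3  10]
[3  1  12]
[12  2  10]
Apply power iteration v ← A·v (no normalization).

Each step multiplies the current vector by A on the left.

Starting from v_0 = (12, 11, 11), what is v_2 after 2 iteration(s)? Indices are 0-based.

v_2 = (4, 0, 9)

v_0 = (12, 11, 11).
v_1 = A·v_0 = (2, 10, 3).
v_2 = A·v_1 = (4, 0, 9).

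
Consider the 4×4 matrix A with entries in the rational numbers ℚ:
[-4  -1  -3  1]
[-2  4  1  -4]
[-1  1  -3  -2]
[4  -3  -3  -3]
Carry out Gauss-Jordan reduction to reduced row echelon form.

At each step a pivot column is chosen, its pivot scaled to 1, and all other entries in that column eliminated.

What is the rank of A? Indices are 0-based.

pivot(0,0)=-4: scale R0 → (1, 1/4, 3/4, -1/4)
  clear (1,0): R1 −= (-2)R0 → (0, 9/2, 5/2, -9/2)
  clear (2,0): R2 −= (-1)R0 → (0, 5/4, -9/4, -9/4)
  clear (3,0): R3 −= (4)R0 → (0, -4, -6, -2)
pivot(1,1)=9/2: scale R1 → (0, 1, 5/9, -1)
  clear (0,1): R0 −= (1/4)R1 → (1, 0, 11/18, 0)
  clear (2,1): R2 −= (5/4)R1 → (0, 0, -53/18, -1)
  clear (3,1): R3 −= (-4)R1 → (0, 0, -34/9, -6)
pivot(2,2)=-53/18: scale R2 → (0, 0, 1, 18/53)
  clear (0,2): R0 −= (11/18)R2 → (1, 0, 0, -11/53)
  clear (1,2): R1 −= (5/9)R2 → (0, 1, 0, -63/53)
  clear (3,2): R3 −= (-34/9)R2 → (0, 0, 0, -250/53)
pivot(3,3)=-250/53: scale R3 → (0, 0, 0, 1)
  clear (0,3): R0 −= (-11/53)R3 → (1, 0, 0, 0)
  clear (1,3): R1 −= (-63/53)R3 → (0, 1, 0, 0)
  clear (2,3): R2 −= (18/53)R3 → (0, 0, 1, 0)

rank = 4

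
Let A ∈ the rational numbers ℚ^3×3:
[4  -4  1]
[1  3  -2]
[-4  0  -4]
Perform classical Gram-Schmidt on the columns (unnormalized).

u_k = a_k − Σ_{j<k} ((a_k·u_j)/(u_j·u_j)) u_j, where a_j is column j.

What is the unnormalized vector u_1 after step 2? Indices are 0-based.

Step 1: u_0 = a_0 = (4, 1, -4).
Step 2: u_1 = a_1 − (-13/33)·u_0 = (-80/33, 112/33, -52/33).

u_1 = (-80/33, 112/33, -52/33)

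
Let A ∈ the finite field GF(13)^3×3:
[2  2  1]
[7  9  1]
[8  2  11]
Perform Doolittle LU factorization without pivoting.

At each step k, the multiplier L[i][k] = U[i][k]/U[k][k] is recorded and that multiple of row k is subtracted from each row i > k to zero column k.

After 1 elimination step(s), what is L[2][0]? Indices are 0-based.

L[2][0] = 4

k=0: U[0][0]=2
  eliminate (1,0): mult=10, new row 1: (0, 2, 4); set L[1][0]=10
  eliminate (2,0): mult=4, new row 2: (0, 7, 7); set L[2][0]=4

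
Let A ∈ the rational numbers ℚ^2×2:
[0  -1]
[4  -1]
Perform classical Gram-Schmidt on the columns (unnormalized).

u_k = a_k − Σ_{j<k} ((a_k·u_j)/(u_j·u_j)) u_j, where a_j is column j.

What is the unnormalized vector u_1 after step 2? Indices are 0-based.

u_1 = (-1, 0)

Step 1: u_0 = a_0 = (0, 4).
Step 2: u_1 = a_1 − (-1/4)·u_0 = (-1, 0).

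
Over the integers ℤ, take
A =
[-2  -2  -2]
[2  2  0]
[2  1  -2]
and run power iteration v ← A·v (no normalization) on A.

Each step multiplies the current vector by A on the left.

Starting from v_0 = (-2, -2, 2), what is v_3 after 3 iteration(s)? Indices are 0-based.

v_0 = (-2, -2, 2).
v_1 = A·v_0 = (4, -8, -10).
v_2 = A·v_1 = (28, -8, 20).
v_3 = A·v_2 = (-80, 40, 8).

v_3 = (-80, 40, 8)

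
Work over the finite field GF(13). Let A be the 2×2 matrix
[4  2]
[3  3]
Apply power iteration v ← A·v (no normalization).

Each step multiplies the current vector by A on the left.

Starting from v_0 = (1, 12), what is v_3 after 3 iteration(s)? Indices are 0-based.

v_3 = (5, 3)

v_0 = (1, 12).
v_1 = A·v_0 = (2, 0).
v_2 = A·v_1 = (8, 6).
v_3 = A·v_2 = (5, 3).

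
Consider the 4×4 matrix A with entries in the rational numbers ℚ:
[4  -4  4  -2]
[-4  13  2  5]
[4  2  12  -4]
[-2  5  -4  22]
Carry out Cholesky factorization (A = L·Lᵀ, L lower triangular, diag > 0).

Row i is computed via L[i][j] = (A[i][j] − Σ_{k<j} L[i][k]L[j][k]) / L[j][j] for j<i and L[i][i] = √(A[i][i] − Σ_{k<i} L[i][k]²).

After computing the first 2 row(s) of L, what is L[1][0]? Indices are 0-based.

Step 1: L[0][0] = √(4) = 2.
  L[1][0] = (-4) / L[0][0] = -2.
Step 2: L[1][1] = √(9) = 3.

L[1][0] = -2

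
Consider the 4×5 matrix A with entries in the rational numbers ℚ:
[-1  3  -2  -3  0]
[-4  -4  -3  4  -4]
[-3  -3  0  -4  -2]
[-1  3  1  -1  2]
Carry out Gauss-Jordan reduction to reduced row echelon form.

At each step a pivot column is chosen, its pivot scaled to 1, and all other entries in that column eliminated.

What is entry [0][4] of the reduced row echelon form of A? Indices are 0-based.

M[0][4] = 1/12

[1] R0 /= -1  ⇒  (1, -3, 2, 3, 0)
     R1 -= -4·R0  ⇒  (0, -16, 5, 16, -4)
     R2 -= -3·R0  ⇒  (0, -12, 6, 5, -2)
     R3 -= -1·R0  ⇒  (0, 0, 3, 2, 2)
[2] R1 /= -16  ⇒  (0, 1, -5/16, -1, 1/4)
     R0 -= -3·R1  ⇒  (1, 0, 17/16, 0, 3/4)
     R2 -= -12·R1  ⇒  (0, 0, 9/4, -7, 1)
[3] R2 /= 9/4  ⇒  (0, 0, 1, -28/9, 4/9)
     R0 -= 17/16·R2  ⇒  (1, 0, 0, 119/36, 5/18)
     R1 -= -5/16·R2  ⇒  (0, 1, 0, -71/36, 7/18)
     R3 -= 3·R2  ⇒  (0, 0, 0, 34/3, 2/3)
[4] R3 /= 34/3  ⇒  (0, 0, 0, 1, 1/17)
     R0 -= 119/36·R3  ⇒  (1, 0, 0, 0, 1/12)
     R1 -= -71/36·R3  ⇒  (0, 1, 0, 0, 103/204)
     R2 -= -28/9·R3  ⇒  (0, 0, 1, 0, 32/51)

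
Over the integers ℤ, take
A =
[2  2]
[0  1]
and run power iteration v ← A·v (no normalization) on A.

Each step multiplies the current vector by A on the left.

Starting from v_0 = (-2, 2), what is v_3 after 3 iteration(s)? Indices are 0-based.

v_0 = (-2, 2).
v_1 = A·v_0 = (0, 2).
v_2 = A·v_1 = (4, 2).
v_3 = A·v_2 = (12, 2).

v_3 = (12, 2)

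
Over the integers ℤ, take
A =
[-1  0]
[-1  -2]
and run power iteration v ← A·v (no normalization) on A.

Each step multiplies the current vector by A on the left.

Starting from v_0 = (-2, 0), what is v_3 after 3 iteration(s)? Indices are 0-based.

v_0 = (-2, 0).
v_1 = A·v_0 = (2, 2).
v_2 = A·v_1 = (-2, -6).
v_3 = A·v_2 = (2, 14).

v_3 = (2, 14)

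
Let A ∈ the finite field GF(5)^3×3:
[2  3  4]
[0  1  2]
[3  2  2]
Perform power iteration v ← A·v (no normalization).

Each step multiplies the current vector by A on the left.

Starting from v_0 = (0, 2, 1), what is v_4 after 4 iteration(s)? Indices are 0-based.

v_0 = (0, 2, 1).
v_1 = A·v_0 = (0, 4, 1).
v_2 = A·v_1 = (1, 1, 0).
v_3 = A·v_2 = (0, 1, 0).
v_4 = A·v_3 = (3, 1, 2).

v_4 = (3, 1, 2)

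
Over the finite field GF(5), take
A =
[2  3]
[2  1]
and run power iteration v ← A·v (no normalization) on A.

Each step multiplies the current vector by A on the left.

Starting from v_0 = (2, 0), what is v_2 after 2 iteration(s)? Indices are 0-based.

v_0 = (2, 0).
v_1 = A·v_0 = (4, 4).
v_2 = A·v_1 = (0, 2).

v_2 = (0, 2)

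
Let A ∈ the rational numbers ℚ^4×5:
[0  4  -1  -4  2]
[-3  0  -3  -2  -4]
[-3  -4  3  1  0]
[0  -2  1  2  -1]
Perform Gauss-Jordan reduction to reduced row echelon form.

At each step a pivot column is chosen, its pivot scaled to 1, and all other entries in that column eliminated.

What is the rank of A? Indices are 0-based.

rank = 4

[1] R0 <-> R1
[1] R0 /= -3  ⇒  (1, 0, 1, 2/3, 4/3)
     R2 -= -3·R0  ⇒  (0, -4, 6, 3, 4)
[2] R1 /= 4  ⇒  (0, 1, -1/4, -1, 1/2)
     R2 -= -4·R1  ⇒  (0, 0, 5, -1, 6)
     R3 -= -2·R1  ⇒  (0, 0, 1/2, 0, 0)
[3] R2 /= 5  ⇒  (0, 0, 1, -1/5, 6/5)
     R0 -= 1·R2  ⇒  (1, 0, 0, 13/15, 2/15)
     R1 -= -1/4·R2  ⇒  (0, 1, 0, -21/20, 4/5)
     R3 -= 1/2·R2  ⇒  (0, 0, 0, 1/10, -3/5)
[4] R3 /= 1/10  ⇒  (0, 0, 0, 1, -6)
     R0 -= 13/15·R3  ⇒  (1, 0, 0, 0, 16/3)
     R1 -= -21/20·R3  ⇒  (0, 1, 0, 0, -11/2)
     R2 -= -1/5·R3  ⇒  (0, 0, 1, 0, 0)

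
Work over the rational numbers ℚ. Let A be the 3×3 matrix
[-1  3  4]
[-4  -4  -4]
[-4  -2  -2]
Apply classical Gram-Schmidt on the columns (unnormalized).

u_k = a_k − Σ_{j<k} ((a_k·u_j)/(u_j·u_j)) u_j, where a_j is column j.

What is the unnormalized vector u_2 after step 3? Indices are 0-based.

u_2 = (16/129, 28/129, -32/129)

Step 1: u_0 = a_0 = (-1, -4, -4).
Step 2: u_1 = a_1 − (7/11)·u_0 = (40/11, -16/11, 6/11).
Step 3: u_2 = a_2 − (20/33)·u_0 − (53/43)·u_1 = (16/129, 28/129, -32/129).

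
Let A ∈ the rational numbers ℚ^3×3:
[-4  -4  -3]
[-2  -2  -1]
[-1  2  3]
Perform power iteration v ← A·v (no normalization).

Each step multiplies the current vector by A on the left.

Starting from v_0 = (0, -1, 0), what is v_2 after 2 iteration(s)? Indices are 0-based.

v_0 = (0, -1, 0).
v_1 = A·v_0 = (4, 2, -2).
v_2 = A·v_1 = (-18, -10, -6).

v_2 = (-18, -10, -6)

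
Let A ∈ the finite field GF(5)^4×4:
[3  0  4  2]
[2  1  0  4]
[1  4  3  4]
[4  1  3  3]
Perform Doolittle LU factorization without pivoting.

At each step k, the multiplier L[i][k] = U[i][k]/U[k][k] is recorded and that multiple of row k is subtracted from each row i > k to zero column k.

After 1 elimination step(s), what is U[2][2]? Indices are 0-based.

k=0: U[0][0]=3
  eliminate (1,0): mult=4, new row 1: (0, 1, 4, 1); set L[1][0]=4
  eliminate (2,0): mult=2, new row 2: (0, 4, 0, 0); set L[2][0]=2
  eliminate (3,0): mult=3, new row 3: (0, 1, 1, 2); set L[3][0]=3

U[2][2] = 0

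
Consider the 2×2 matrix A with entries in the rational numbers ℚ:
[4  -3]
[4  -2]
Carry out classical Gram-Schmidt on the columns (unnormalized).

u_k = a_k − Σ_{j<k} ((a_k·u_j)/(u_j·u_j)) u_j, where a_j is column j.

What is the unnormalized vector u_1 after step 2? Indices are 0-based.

u_1 = (-1/2, 1/2)

Step 1: u_0 = a_0 = (4, 4).
Step 2: u_1 = a_1 − (-5/8)·u_0 = (-1/2, 1/2).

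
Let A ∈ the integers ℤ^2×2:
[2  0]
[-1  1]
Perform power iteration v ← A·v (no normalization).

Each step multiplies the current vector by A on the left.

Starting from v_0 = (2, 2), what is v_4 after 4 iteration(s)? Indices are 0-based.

v_4 = (32, -28)

v_0 = (2, 2).
v_1 = A·v_0 = (4, 0).
v_2 = A·v_1 = (8, -4).
v_3 = A·v_2 = (16, -12).
v_4 = A·v_3 = (32, -28).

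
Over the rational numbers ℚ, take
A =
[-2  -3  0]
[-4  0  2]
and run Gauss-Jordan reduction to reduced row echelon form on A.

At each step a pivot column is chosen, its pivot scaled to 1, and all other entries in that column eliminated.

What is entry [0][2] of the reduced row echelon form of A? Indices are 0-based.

M[0][2] = -1/2

[1] R0 /= -2  ⇒  (1, 3/2, 0)
     R1 -= -4·R0  ⇒  (0, 6, 2)
[2] R1 /= 6  ⇒  (0, 1, 1/3)
     R0 -= 3/2·R1  ⇒  (1, 0, -1/2)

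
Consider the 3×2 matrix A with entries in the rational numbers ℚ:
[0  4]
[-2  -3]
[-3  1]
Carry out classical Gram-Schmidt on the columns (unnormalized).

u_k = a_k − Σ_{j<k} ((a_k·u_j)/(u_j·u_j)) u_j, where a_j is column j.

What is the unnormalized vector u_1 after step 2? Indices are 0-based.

Step 1: u_0 = a_0 = (0, -2, -3).
Step 2: u_1 = a_1 − (3/13)·u_0 = (4, -33/13, 22/13).

u_1 = (4, -33/13, 22/13)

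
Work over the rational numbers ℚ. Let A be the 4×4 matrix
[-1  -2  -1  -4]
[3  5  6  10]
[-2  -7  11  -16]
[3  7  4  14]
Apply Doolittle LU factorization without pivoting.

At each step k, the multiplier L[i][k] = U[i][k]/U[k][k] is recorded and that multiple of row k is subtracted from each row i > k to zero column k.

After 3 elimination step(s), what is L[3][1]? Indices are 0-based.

[col 0] pivot -1
  R1 -= -3*R0 → (0, -1, 3, -2)  (L[1][0] := -3)
  R2 -= 2*R0 → (0, -3, 13, -8)  (L[2][0] := 2)
  R3 -= -3*R0 → (0, 1, 1, 2)  (L[3][0] := -3)
[col 1] pivot -1
  R2 -= 3*R1 → (0, 0, 4, -2)  (L[2][1] := 3)
  R3 -= -1*R1 → (0, 0, 4, 0)  (L[3][1] := -1)
[col 2] pivot 4
  R3 -= 1*R2 → (0, 0, 0, 2)  (L[3][2] := 1)

L[3][1] = -1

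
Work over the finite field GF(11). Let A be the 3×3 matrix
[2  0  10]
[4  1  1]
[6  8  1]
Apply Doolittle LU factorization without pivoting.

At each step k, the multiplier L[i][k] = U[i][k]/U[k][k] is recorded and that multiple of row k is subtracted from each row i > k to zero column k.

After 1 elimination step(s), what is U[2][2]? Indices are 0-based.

U[2][2] = 4

k=0: U[0][0]=2
  eliminate (1,0): mult=2, new row 1: (0, 1, 3); set L[1][0]=2
  eliminate (2,0): mult=3, new row 2: (0, 8, 4); set L[2][0]=3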